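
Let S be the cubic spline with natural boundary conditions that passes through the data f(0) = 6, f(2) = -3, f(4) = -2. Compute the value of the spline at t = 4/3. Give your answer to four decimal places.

-0.9259

Write m_i for S''(x_i). With h_i = 2, 2 and divided differences Δ_i = -9/2, 1/2, the continuity of S' gives the tridiagonal system
  2·m_0 + 8·m_1 + 2·m_2 = 6(Δ_1 - Δ_0) = 30
Natural end conditions: m_0 = m_2 = 0.
Solving: m_0 = 0, m_1 = 15/4, m_2 = 0.
On [0, 2], S(t) = 6 - 23/4·t + 0·t² + 5/16·t³.
With t = 4/3: S(4/3) = -25/27.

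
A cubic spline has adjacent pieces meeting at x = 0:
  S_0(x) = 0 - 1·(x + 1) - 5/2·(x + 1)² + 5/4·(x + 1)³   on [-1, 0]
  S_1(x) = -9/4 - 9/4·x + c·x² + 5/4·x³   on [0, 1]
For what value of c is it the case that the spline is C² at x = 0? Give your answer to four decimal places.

S_0''(x) = -5 + 15/2·(x + 1), so S_0''(0) = 5/2. On the right, S_1''(0) = 2c, so c = 5/4.

1.2500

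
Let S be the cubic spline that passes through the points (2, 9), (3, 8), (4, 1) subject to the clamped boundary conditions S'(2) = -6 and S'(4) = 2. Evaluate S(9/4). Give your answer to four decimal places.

Put σ_i = S'' at the i-th knot. Here h = (1, 1) and Δ = (-1, -7), so the interior equations h_(i-1)·σ_(i-1) + 2(h_(i-1)+h_i)·σ_i + h_i·σ_(i+1) = 6(Δ_i − Δ_(i-1)) read
  1·σ_0 + 4·σ_1 + 1·σ_2 = 6(Δ_1 - Δ_0) = -36
Clamped end conditions give two more equations: 2h_0·σ_0 + h_0·σ_1 = 6(Δ_0 - S'(2)) = 30 and h_1·σ_1 + 2h_1·σ_2 = 6(S'(4) - Δ_1) = 54.
Hence σ_0 = 28, σ_1 = -26, σ_2 = 40.
On [2, 3], S(t) = 9 - 6·(t - 2) + 14·(t - 2)² - 9·(t - 2)³.
With (t - 2) = 1/4: S(9/4) = 527/64.

8.2344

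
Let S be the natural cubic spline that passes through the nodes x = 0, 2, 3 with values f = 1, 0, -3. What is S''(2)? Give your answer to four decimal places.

-2.5000

Write m_i for S''(x_i). With h_i = 2, 1 and divided differences Δ_i = -1/2, -3, the continuity of S' gives the tridiagonal system
  2·m_0 + 6·m_1 + 1·m_2 = 6(Δ_1 - Δ_0) = -15
Natural end conditions: m_0 = m_2 = 0.
Forward elimination and back-substitution give m_0 = 0, m_1 = -5/2, m_2 = 0.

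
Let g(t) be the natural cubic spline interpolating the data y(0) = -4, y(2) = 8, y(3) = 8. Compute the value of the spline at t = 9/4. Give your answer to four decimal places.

Put M_i = g'' at the i-th knot. Here h = (2, 1) and Δ = (6, 0), so the interior equations h_(i-1)·M_(i-1) + 2(h_(i-1)+h_i)·M_i + h_i·M_(i+1) = 6(Δ_i − Δ_(i-1)) read
  2·M_0 + 6·M_1 + 1·M_2 = 6(Δ_1 - Δ_0) = -36
Natural end conditions: M_0 = M_2 = 0.
Solving: M_0 = 0, M_1 = -6, M_2 = 0.
On [2, 3], g(t) = 8 + 2·(t - 2) - 3·(t - 2)² + 1·(t - 2)³.
With (t - 2) = 1/4: g(9/4) = 533/64.

8.3281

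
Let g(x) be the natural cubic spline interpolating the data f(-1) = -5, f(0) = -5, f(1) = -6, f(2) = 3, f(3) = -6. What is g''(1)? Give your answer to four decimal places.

25.2857

With M_i denoting the second derivative at x_i, h_i = 1, 1, 1, 1, and Δ_i = (y_(i+1) − y_i)/h_i = 0, -1, 9, -9:
  1·M_0 + 4·M_1 + 1·M_2 = 6(Δ_1 - Δ_0) = -6
  1·M_1 + 4·M_2 + 1·M_3 = 6(Δ_2 - Δ_1) = 60
  1·M_2 + 4·M_3 + 1·M_4 = 6(Δ_3 - Δ_2) = -108
Natural end conditions: M_0 = M_4 = 0.
Solving the tridiagonal system: M_0 = 0, M_1 = -219/28, M_2 = 177/7, M_3 = -933/28, M_4 = 0.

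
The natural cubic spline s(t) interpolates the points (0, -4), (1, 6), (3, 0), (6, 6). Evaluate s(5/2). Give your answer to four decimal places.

2.5313

With M_i denoting the second derivative at x_i, h_i = 1, 2, 3, and Δ_i = (y_(i+1) − y_i)/h_i = 10, -3, 2:
  1·M_0 + 6·M_1 + 2·M_2 = 6(Δ_1 - Δ_0) = -78
  2·M_1 + 10·M_2 + 3·M_3 = 6(Δ_2 - Δ_1) = 30
Natural end conditions: M_0 = M_3 = 0.
Forward elimination and back-substitution give M_0 = 0, M_1 = -15, M_2 = 6, M_3 = 0.
On [1, 3], s(t) = 6 + 5·(t - 1) - 15/2·(t - 1)² + 7/4·(t - 1)³.
With (t - 1) = 3/2: s(5/2) = 81/32.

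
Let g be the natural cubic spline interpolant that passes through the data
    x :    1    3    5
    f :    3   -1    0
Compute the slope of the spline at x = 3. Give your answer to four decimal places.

Write M_i for g''(x_i). With h_i = 2, 2 and divided differences Δ_i = -2, 1/2, the continuity of g' gives the tridiagonal system
  2·M_0 + 8·M_1 + 2·M_2 = 6(Δ_1 - Δ_0) = 15
Natural end conditions: M_0 = M_2 = 0.
Solving the tridiagonal system: M_0 = 0, M_1 = 15/8, M_2 = 0.
On [3, 5], g'(x) = b_1 + 2c_1·(x - 3) + 3d_1·(x - 3)² with b_1 = Δ_1 - h_1(2M_1 + M_2)/6 = -3/4, c_1 = M_1/2 = 15/16, d_1 = (M_2 - M_1)/(6h_1) = -5/32. So g'(3) = -3/4.

-0.7500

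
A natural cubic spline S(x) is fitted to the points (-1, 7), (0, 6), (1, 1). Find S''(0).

Write M_i for S''(x_i). With h_i = 1, 1 and divided differences Δ_i = -1, -5, the continuity of S' gives the tridiagonal system
  1·M_0 + 4·M_1 + 1·M_2 = 6(Δ_1 - Δ_0) = -24
Natural end conditions: M_0 = M_2 = 0.
Hence M_0 = 0, M_1 = -6, M_2 = 0.

-6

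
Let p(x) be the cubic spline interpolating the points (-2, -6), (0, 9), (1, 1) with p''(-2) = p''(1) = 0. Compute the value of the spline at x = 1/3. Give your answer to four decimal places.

7.2901

Write m_i for p''(x_i). With h_i = 2, 1 and divided differences Δ_i = 15/2, -8, the continuity of p' gives the tridiagonal system
  2·m_0 + 6·m_1 + 1·m_2 = 6(Δ_1 - Δ_0) = -93
Natural end conditions: m_0 = m_2 = 0.
Solving the tridiagonal system: m_0 = 0, m_1 = -31/2, m_2 = 0.
On [0, 1], p(x) = 9 - 17/6·x - 31/4·x² + 31/12·x³.
With x = 1/3: p(1/3) = 1181/162.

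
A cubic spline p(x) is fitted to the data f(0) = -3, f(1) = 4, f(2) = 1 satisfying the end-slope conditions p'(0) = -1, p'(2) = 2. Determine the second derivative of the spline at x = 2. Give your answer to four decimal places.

31.5000

Let σ_i = p''(x_i). Step sizes h_i = 1, 1; slopes of the chords Δ_i = (y_(i+1) - y_i)/h_i = 7, -3.
  1·σ_0 + 4·σ_1 + 1·σ_2 = 6(Δ_1 - Δ_0) = -60
Clamped end conditions give two more equations: 2h_0·σ_0 + h_0·σ_1 = 6(Δ_0 - p'(0)) = 48 and h_1·σ_1 + 2h_1·σ_2 = 6(p'(2) - Δ_1) = 30.
Solving the tridiagonal system: σ_0 = 81/2, σ_1 = -33, σ_2 = 63/2.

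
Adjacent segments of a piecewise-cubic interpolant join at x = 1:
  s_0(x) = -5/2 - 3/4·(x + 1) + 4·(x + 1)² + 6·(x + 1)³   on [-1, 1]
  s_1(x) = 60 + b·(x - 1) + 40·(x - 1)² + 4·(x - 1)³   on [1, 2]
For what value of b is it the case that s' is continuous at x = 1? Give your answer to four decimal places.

s_0'(x) = -3/4 + 8·(x + 1) + 18·(x + 1)², so s_0'(1) = 349/4. On the right, s_1'(1) = b, so b = 349/4.

87.2500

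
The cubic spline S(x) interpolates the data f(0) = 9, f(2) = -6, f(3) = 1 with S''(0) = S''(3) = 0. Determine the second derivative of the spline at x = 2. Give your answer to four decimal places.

With M_i denoting the second derivative at x_i, h_i = 2, 1, and Δ_i = (y_(i+1) − y_i)/h_i = -15/2, 7:
  2·M_0 + 6·M_1 + 1·M_2 = 6(Δ_1 - Δ_0) = 87
Natural end conditions: M_0 = M_2 = 0.
Solving the tridiagonal system: M_0 = 0, M_1 = 29/2, M_2 = 0.

14.5000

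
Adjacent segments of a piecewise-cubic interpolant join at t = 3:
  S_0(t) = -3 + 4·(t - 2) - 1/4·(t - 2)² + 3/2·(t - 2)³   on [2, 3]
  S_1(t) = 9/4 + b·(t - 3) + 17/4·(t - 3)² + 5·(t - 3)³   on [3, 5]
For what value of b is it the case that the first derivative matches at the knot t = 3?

8

S_0'(t) = 4 - 1/2·(t - 2) + 9/2·(t - 2)², so S_0'(3) = 8. On the right, S_1'(3) = b, so b = 8.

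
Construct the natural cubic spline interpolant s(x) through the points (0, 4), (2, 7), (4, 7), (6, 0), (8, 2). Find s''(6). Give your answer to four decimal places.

Let M_i = s''(x_i). Step sizes h_i = 2, 2, 2, 2; slopes of the chords Δ_i = (y_(i+1) - y_i)/h_i = 3/2, 0, -7/2, 1.
  2·M_0 + 8·M_1 + 2·M_2 = 6(Δ_1 - Δ_0) = -9
  2·M_1 + 8·M_2 + 2·M_3 = 6(Δ_2 - Δ_1) = -21
  2·M_2 + 8·M_3 + 2·M_4 = 6(Δ_3 - Δ_2) = 27
Natural end conditions: M_0 = M_4 = 0.
Forward elimination and back-substitution give M_0 = 0, M_1 = -3/14, M_2 = -51/14, M_3 = 30/7, M_4 = 0.

4.2857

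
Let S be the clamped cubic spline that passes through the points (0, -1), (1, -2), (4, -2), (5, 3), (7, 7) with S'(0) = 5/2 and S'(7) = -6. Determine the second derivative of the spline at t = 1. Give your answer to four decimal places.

With M_i denoting the second derivative at x_i, h_i = 1, 3, 1, 2, and Δ_i = (y_(i+1) − y_i)/h_i = -1, 0, 5, 2:
  1·M_0 + 8·M_1 + 3·M_2 = 6(Δ_1 - Δ_0) = 6
  3·M_1 + 8·M_2 + 1·M_3 = 6(Δ_2 - Δ_1) = 30
  1·M_2 + 6·M_3 + 2·M_4 = 6(Δ_3 - Δ_2) = -18
Clamped end conditions give two more equations: 2h_0·M_0 + h_0·M_1 = 6(Δ_0 - S'(0)) = -21 and h_3·M_3 + 2h_3·M_4 = 6(S'(7) - Δ_3) = -48.
Hence M_0 = -601/55, M_1 = 47/55, M_2 = 37/11, M_3 = 29/55, M_4 = -1349/110.

0.8545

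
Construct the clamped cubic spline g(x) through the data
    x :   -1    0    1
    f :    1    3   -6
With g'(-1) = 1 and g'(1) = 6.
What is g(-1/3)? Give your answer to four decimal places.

Let M_i = g''(x_i). Step sizes h_i = 1, 1; slopes of the chords Δ_i = (y_(i+1) - y_i)/h_i = 2, -9.
  1·M_0 + 4·M_1 + 1·M_2 = 6(Δ_1 - Δ_0) = -66
Clamped end conditions give two more equations: 2h_0·M_0 + h_0·M_1 = 6(Δ_0 - g'(-1)) = 6 and h_1·M_1 + 2h_1·M_2 = 6(g'(1) - Δ_1) = 90.
Forward elimination and back-substitution give M_0 = 22, M_1 = -38, M_2 = 64.
On [-1, 0], g(x) = 1 + 1·(x + 1) + 11·(x + 1)² - 10·(x + 1)³.
With (x + 1) = 2/3: g(-1/3) = 97/27.

3.5926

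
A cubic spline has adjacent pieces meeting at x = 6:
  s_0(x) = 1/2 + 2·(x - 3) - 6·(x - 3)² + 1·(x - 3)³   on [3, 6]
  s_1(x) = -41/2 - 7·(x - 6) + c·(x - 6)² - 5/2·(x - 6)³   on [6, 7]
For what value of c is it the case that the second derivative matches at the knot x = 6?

s_0''(x) = -12 + 6·(x - 3), so s_0''(6) = 6. On the right, s_1''(6) = 2c, so c = 3.

3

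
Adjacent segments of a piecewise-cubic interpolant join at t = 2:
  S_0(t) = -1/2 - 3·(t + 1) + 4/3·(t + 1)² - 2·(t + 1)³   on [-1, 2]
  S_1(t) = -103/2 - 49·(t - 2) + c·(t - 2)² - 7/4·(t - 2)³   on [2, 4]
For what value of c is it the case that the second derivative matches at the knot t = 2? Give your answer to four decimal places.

S_0''(t) = 8/3 - 12·(t + 1), so S_0''(2) = -100/3. On the right, S_1''(2) = 2c, so c = -50/3.

-16.6667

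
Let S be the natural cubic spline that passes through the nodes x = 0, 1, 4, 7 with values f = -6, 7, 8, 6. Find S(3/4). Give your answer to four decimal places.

Let M_i = S''(x_i). Step sizes h_i = 1, 3, 3; slopes of the chords Δ_i = (y_(i+1) - y_i)/h_i = 13, 1/3, -2/3.
  1·M_0 + 8·M_1 + 3·M_2 = 6(Δ_1 - Δ_0) = -76
  3·M_1 + 12·M_2 + 3·M_3 = 6(Δ_2 - Δ_1) = -6
Natural end conditions: M_0 = M_3 = 0.
Forward elimination and back-substitution give M_0 = 0, M_1 = -298/29, M_2 = 60/29, M_3 = 0.
On [0, 1], S(x) = -6 + 1280/87·x + 0·x² - 149/87·x³.
With x = 3/4: S(3/4) = 8003/1856.

4.3120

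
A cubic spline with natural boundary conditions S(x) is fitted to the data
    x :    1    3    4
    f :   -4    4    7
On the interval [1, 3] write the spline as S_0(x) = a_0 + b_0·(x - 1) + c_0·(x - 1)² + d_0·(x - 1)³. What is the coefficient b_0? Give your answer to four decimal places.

With M_i denoting the second derivative at x_i, h_i = 2, 1, and Δ_i = (y_(i+1) − y_i)/h_i = 4, 3:
  2·M_0 + 6·M_1 + 1·M_2 = 6(Δ_1 - Δ_0) = -6
Natural end conditions: M_0 = M_2 = 0.
Forward elimination and back-substitution give M_0 = 0, M_1 = -1, M_2 = 0.
On [1, 3], with S_0(x) = a_0 + b_0·(x - 1) + c_0·(x - 1)² + d_0·(x - 1)³: c_0 = M_0/2 = 0, d_0 = (M_1 - M_0)/(6h_0) = -1/12, b_0 = Δ_0 - h_0(2M_0 + M_1)/6 = 13/3.

4.3333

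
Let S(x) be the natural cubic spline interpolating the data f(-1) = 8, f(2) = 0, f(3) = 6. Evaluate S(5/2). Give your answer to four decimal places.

With σ_i denoting the second derivative at x_i, h_i = 3, 1, and Δ_i = (y_(i+1) − y_i)/h_i = -8/3, 6:
  3·σ_0 + 8·σ_1 + 1·σ_2 = 6(Δ_1 - Δ_0) = 52
Natural end conditions: σ_0 = σ_2 = 0.
Solving the tridiagonal system: σ_0 = 0, σ_1 = 13/2, σ_2 = 0.
On [2, 3], S(x) = 0 + 23/6·(x - 2) + 13/4·(x - 2)² - 13/12·(x - 2)³.
With (x - 2) = 1/2: S(5/2) = 83/32.

2.5938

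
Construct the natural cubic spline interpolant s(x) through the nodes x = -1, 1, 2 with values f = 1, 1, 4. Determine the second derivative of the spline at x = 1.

3

With M_i denoting the second derivative at x_i, h_i = 2, 1, and Δ_i = (y_(i+1) − y_i)/h_i = 0, 3:
  2·M_0 + 6·M_1 + 1·M_2 = 6(Δ_1 - Δ_0) = 18
Natural end conditions: M_0 = M_2 = 0.
Solving the tridiagonal system: M_0 = 0, M_1 = 3, M_2 = 0.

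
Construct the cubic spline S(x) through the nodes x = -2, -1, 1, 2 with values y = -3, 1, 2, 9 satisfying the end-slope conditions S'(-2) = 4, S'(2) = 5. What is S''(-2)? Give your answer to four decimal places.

3.9143

Put M_i = S'' at the i-th knot. Here h = (1, 2, 1) and Δ = (4, 1/2, 7), so the interior equations h_(i-1)·M_(i-1) + 2(h_(i-1)+h_i)·M_i + h_i·M_(i+1) = 6(Δ_i − Δ_(i-1)) read
  1·M_0 + 6·M_1 + 2·M_2 = 6(Δ_1 - Δ_0) = -21
  2·M_1 + 6·M_2 + 1·M_3 = 6(Δ_2 - Δ_1) = 39
Clamped end conditions give two more equations: 2h_0·M_0 + h_0·M_1 = 6(Δ_0 - S'(-2)) = 0 and h_2·M_2 + 2h_2·M_3 = 6(S'(2) - Δ_2) = -12.
Hence M_0 = 137/35, M_1 = -274/35, M_2 = 386/35, M_3 = -403/35.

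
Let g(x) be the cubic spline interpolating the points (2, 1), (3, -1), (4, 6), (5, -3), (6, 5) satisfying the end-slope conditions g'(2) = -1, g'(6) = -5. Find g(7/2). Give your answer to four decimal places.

3.4688

Put m_i = g'' at the i-th knot. Here h = (1, 1, 1, 1) and Δ = (-2, 7, -9, 8), so the interior equations h_(i-1)·m_(i-1) + 2(h_(i-1)+h_i)·m_i + h_i·m_(i+1) = 6(Δ_i − Δ_(i-1)) read
  1·m_0 + 4·m_1 + 1·m_2 = 6(Δ_1 - Δ_0) = 54
  1·m_1 + 4·m_2 + 1·m_3 = 6(Δ_2 - Δ_1) = -96
  1·m_2 + 4·m_3 + 1·m_4 = 6(Δ_3 - Δ_2) = 102
Clamped end conditions give two more equations: 2h_0·m_0 + h_0·m_1 = 6(Δ_0 - g'(2)) = -6 and h_3·m_3 + 2h_3·m_4 = 6(g'(6) - Δ_3) = -78.
Solving the tridiagonal system: m_0 = -35/2, m_1 = 29, m_2 = -89/2, m_3 = 53, m_4 = -131/2.
On [3, 4], g(x) = -1 + 19/4·(x - 3) + 29/2·(x - 3)² - 49/4·(x - 3)³.
With (x - 3) = 1/2: g(7/2) = 111/32.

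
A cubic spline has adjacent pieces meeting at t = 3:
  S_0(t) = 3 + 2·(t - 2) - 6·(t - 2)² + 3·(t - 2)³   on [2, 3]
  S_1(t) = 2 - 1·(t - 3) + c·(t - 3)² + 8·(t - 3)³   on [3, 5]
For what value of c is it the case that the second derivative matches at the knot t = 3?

S_0''(t) = -12 + 18·(t - 2), so S_0''(3) = 6. On the right, S_1''(3) = 2c, so c = 3.

3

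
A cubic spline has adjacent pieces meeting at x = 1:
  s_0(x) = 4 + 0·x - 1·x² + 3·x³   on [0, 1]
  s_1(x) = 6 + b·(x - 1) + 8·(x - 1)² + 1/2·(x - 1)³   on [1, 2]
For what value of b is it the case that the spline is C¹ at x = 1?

s_0'(x) = 0 - 2·x + 9·x², so s_0'(1) = 7. On the right, s_1'(1) = b, so b = 7.

7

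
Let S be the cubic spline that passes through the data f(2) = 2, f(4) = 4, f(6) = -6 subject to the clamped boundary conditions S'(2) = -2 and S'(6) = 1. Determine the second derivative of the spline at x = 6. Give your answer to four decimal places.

Put m_i = S'' at the i-th knot. Here h = (2, 2) and Δ = (1, -5), so the interior equations h_(i-1)·m_(i-1) + 2(h_(i-1)+h_i)·m_i + h_i·m_(i+1) = 6(Δ_i − Δ_(i-1)) read
  2·m_0 + 8·m_1 + 2·m_2 = 6(Δ_1 - Δ_0) = -36
Clamped end conditions give two more equations: 2h_0·m_0 + h_0·m_1 = 6(Δ_0 - S'(2)) = 18 and h_1·m_1 + 2h_1·m_2 = 6(S'(6) - Δ_1) = 36.
Hence m_0 = 39/4, m_1 = -21/2, m_2 = 57/4.

14.2500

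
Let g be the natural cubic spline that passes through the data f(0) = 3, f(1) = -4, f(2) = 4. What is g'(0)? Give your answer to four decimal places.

With M_i denoting the second derivative at x_i, h_i = 1, 1, and Δ_i = (y_(i+1) − y_i)/h_i = -7, 8:
  1·M_0 + 4·M_1 + 1·M_2 = 6(Δ_1 - Δ_0) = 90
Natural end conditions: M_0 = M_2 = 0.
Solving: M_0 = 0, M_1 = 45/2, M_2 = 0.
On [0, 1], g'(x) = b_0 + 2c_0·x + 3d_0·x² with b_0 = Δ_0 - h_0(2M_0 + M_1)/6 = -43/4, c_0 = M_0/2 = 0, d_0 = (M_1 - M_0)/(6h_0) = 15/4. So g'(0) = -43/4.

-10.7500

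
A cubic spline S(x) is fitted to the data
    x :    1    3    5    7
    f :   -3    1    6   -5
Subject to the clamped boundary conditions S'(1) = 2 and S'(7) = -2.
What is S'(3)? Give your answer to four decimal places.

Write M_i for S''(x_i). With h_i = 2, 2, 2 and divided differences Δ_i = 2, 5/2, -11/2, the continuity of S' gives the tridiagonal system
  2·M_0 + 8·M_1 + 2·M_2 = 6(Δ_1 - Δ_0) = 3
  2·M_1 + 8·M_2 + 2·M_3 = 6(Δ_2 - Δ_1) = -48
Clamped end conditions give two more equations: 2h_0·M_0 + h_0·M_1 = 6(Δ_0 - S'(1)) = 0 and h_2·M_2 + 2h_2·M_3 = 6(S'(7) - Δ_2) = 21.
Hence M_0 = -23/15, M_1 = 46/15, M_2 = -277/30, M_3 = 148/15.
On [3, 5], S'(x) = b_1 + 2c_1·(x - 3) + 3d_1·(x - 3)² with b_1 = Δ_1 - h_1(2M_1 + M_2)/6 = 53/15, c_1 = M_1/2 = 23/15, d_1 = (M_2 - M_1)/(6h_1) = -41/40. So S'(3) = 53/15.

3.5333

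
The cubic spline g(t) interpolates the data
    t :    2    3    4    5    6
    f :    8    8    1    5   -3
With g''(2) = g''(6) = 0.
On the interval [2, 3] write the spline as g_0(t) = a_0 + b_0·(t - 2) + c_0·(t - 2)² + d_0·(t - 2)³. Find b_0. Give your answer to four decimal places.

2.8750

Let σ_i = g''(x_i). Step sizes h_i = 1, 1, 1, 1; slopes of the chords Δ_i = (y_(i+1) - y_i)/h_i = 0, -7, 4, -8.
  1·σ_0 + 4·σ_1 + 1·σ_2 = 6(Δ_1 - Δ_0) = -42
  1·σ_1 + 4·σ_2 + 1·σ_3 = 6(Δ_2 - Δ_1) = 66
  1·σ_2 + 4·σ_3 + 1·σ_4 = 6(Δ_3 - Δ_2) = -72
Natural end conditions: σ_0 = σ_4 = 0.
Solving: σ_0 = 0, σ_1 = -69/4, σ_2 = 27, σ_3 = -99/4, σ_4 = 0.
On [2, 3], with g_0(t) = a_0 + b_0·(t - 2) + c_0·(t - 2)² + d_0·(t - 2)³: c_0 = σ_0/2 = 0, d_0 = (σ_1 - σ_0)/(6h_0) = -23/8, b_0 = Δ_0 - h_0(2σ_0 + σ_1)/6 = 23/8.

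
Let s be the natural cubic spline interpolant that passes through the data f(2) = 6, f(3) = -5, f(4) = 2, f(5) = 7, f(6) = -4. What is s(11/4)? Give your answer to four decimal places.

Put M_i = s'' at the i-th knot. Here h = (1, 1, 1, 1) and Δ = (-11, 7, 5, -11), so the interior equations h_(i-1)·M_(i-1) + 2(h_(i-1)+h_i)·M_i + h_i·M_(i+1) = 6(Δ_i − Δ_(i-1)) read
  1·M_0 + 4·M_1 + 1·M_2 = 6(Δ_1 - Δ_0) = 108
  1·M_1 + 4·M_2 + 1·M_3 = 6(Δ_2 - Δ_1) = -12
  1·M_2 + 4·M_3 + 1·M_4 = 6(Δ_3 - Δ_2) = -96
Natural end conditions: M_0 = M_4 = 0.
Solving: M_0 = 0, M_1 = 393/14, M_2 = -30/7, M_3 = -321/14, M_4 = 0.
On [2, 3], s(x) = 6 - 439/28·(x - 2) + 0·(x - 2)² + 131/28·(x - 2)³.
With (x - 2) = 3/4: s(11/4) = -969/256.

-3.7852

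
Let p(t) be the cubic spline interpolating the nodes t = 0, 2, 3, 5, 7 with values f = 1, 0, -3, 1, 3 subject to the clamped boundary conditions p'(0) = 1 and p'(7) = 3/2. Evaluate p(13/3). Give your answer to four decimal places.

Write σ_i for p''(x_i). With h_i = 2, 1, 2, 2 and divided differences Δ_i = -1/2, -3, 2, 1, the continuity of p' gives the tridiagonal system
  2·σ_0 + 6·σ_1 + 1·σ_2 = 6(Δ_1 - Δ_0) = -15
  1·σ_1 + 6·σ_2 + 2·σ_3 = 6(Δ_2 - Δ_1) = 30
  2·σ_2 + 8·σ_3 + 2·σ_4 = 6(Δ_3 - Δ_2) = -6
Clamped end conditions give two more equations: 2h_0·σ_0 + h_0·σ_1 = 6(Δ_0 - p'(0)) = -9 and h_3·σ_3 + 2h_3·σ_4 = 6(p'(7) - Δ_3) = 3.
Solving the tridiagonal system: σ_0 = -133/244, σ_1 = -208/61, σ_2 = 799/122, σ_3 = -359/122, σ_4 = 271/122.
On [3, 5], p(t) = -3 - 169/122·(t - 3) + 799/244·(t - 3)² - 193/244·(t - 3)³.
With (t - 3) = 4/3: p(13/3) = -1483/1647.

-0.9004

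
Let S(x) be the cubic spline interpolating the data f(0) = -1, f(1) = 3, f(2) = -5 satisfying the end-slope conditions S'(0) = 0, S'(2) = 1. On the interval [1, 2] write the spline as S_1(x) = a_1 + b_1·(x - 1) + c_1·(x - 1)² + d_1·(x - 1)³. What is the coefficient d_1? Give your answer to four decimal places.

Put σ_i = S'' at the i-th knot. Here h = (1, 1) and Δ = (4, -8), so the interior equations h_(i-1)·σ_(i-1) + 2(h_(i-1)+h_i)·σ_i + h_i·σ_(i+1) = 6(Δ_i − Δ_(i-1)) read
  1·σ_0 + 4·σ_1 + 1·σ_2 = 6(Δ_1 - Δ_0) = -72
Clamped end conditions give two more equations: 2h_0·σ_0 + h_0·σ_1 = 6(Δ_0 - S'(0)) = 24 and h_1·σ_1 + 2h_1·σ_2 = 6(S'(2) - Δ_1) = 54.
Solving the tridiagonal system: σ_0 = 61/2, σ_1 = -37, σ_2 = 91/2.
On [1, 2], with S_1(x) = a_1 + b_1·(x - 1) + c_1·(x - 1)² + d_1·(x - 1)³: c_1 = σ_1/2 = -37/2, d_1 = (σ_2 - σ_1)/(6h_1) = 55/4, b_1 = Δ_1 - h_1(2σ_1 + σ_2)/6 = -13/4.

13.7500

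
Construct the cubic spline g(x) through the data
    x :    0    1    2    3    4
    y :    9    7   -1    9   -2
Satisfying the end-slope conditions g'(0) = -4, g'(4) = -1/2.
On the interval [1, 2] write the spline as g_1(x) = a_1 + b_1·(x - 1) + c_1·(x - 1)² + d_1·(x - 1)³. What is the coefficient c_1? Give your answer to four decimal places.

-12.8750

Put m_i = g'' at the i-th knot. Here h = (1, 1, 1, 1) and Δ = (-2, -8, 10, -11), so the interior equations h_(i-1)·m_(i-1) + 2(h_(i-1)+h_i)·m_i + h_i·m_(i+1) = 6(Δ_i − Δ_(i-1)) read
  1·m_0 + 4·m_1 + 1·m_2 = 6(Δ_1 - Δ_0) = -36
  1·m_1 + 4·m_2 + 1·m_3 = 6(Δ_2 - Δ_1) = 108
  1·m_2 + 4·m_3 + 1·m_4 = 6(Δ_3 - Δ_2) = -126
Clamped end conditions give two more equations: 2h_0·m_0 + h_0·m_1 = 6(Δ_0 - g'(0)) = 12 and h_3·m_3 + 2h_3·m_4 = 6(g'(4) - Δ_3) = 63.
Forward elimination and back-substitution give m_0 = 151/8, m_1 = -103/4, m_2 = 385/8, m_3 = -235/4, m_4 = 487/8.
On [1, 2], with g_1(x) = a_1 + b_1·(x - 1) + c_1·(x - 1)² + d_1·(x - 1)³: c_1 = m_1/2 = -103/8, d_1 = (m_2 - m_1)/(6h_1) = 197/16, b_1 = Δ_1 - h_1(2m_1 + m_2)/6 = -119/16.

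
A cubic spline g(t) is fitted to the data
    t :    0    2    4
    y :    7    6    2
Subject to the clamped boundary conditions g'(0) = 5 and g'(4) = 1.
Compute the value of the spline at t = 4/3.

8

Write M_i for g''(x_i). With h_i = 2, 2 and divided differences Δ_i = -1/2, -2, the continuity of g' gives the tridiagonal system
  2·M_0 + 8·M_1 + 2·M_2 = 6(Δ_1 - Δ_0) = -9
Clamped end conditions give two more equations: 2h_0·M_0 + h_0·M_1 = 6(Δ_0 - g'(0)) = -33 and h_1·M_1 + 2h_1·M_2 = 6(g'(4) - Δ_1) = 18.
Solving: M_0 = -65/8, M_1 = -1/4, M_2 = 37/8.
On [0, 2], g(t) = 7 + 5·t - 65/16·t² + 21/32·t³.
With t = 4/3: g(4/3) = 8.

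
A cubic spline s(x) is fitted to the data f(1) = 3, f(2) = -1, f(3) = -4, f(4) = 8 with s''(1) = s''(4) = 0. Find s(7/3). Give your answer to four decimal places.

-2.8938

With M_i denoting the second derivative at x_i, h_i = 1, 1, 1, and Δ_i = (y_(i+1) − y_i)/h_i = -4, -3, 12:
  1·M_0 + 4·M_1 + 1·M_2 = 6(Δ_1 - Δ_0) = 6
  1·M_1 + 4·M_2 + 1·M_3 = 6(Δ_2 - Δ_1) = 90
Natural end conditions: M_0 = M_3 = 0.
Solving the tridiagonal system: M_0 = 0, M_1 = -22/5, M_2 = 118/5, M_3 = 0.
On [2, 3], s(x) = -1 - 82/15·(x - 2) - 11/5·(x - 2)² + 14/3·(x - 2)³.
With (x - 2) = 1/3: s(7/3) = -1172/405.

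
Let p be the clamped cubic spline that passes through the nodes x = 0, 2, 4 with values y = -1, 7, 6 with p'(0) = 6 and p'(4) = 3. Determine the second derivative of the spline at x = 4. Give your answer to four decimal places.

7.8750

With M_i denoting the second derivative at x_i, h_i = 2, 2, and Δ_i = (y_(i+1) − y_i)/h_i = 4, -1/2:
  2·M_0 + 8·M_1 + 2·M_2 = 6(Δ_1 - Δ_0) = -27
Clamped end conditions give two more equations: 2h_0·M_0 + h_0·M_1 = 6(Δ_0 - p'(0)) = -12 and h_1·M_1 + 2h_1·M_2 = 6(p'(4) - Δ_1) = 21.
Forward elimination and back-substitution give M_0 = -3/8, M_1 = -21/4, M_2 = 63/8.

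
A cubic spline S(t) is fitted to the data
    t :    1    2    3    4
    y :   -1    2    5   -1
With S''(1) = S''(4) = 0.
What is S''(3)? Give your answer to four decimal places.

-14.4000

Write σ_i for S''(x_i). With h_i = 1, 1, 1 and divided differences Δ_i = 3, 3, -6, the continuity of S' gives the tridiagonal system
  1·σ_0 + 4·σ_1 + 1·σ_2 = 6(Δ_1 - Δ_0) = 0
  1·σ_1 + 4·σ_2 + 1·σ_3 = 6(Δ_2 - Δ_1) = -54
Natural end conditions: σ_0 = σ_3 = 0.
Forward elimination and back-substitution give σ_0 = 0, σ_1 = 18/5, σ_2 = -72/5, σ_3 = 0.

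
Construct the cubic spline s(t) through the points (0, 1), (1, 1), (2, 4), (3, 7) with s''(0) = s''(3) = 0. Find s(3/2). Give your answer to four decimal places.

2.2750

Put m_i = s'' at the i-th knot. Here h = (1, 1, 1) and Δ = (0, 3, 3), so the interior equations h_(i-1)·m_(i-1) + 2(h_(i-1)+h_i)·m_i + h_i·m_(i+1) = 6(Δ_i − Δ_(i-1)) read
  1·m_0 + 4·m_1 + 1·m_2 = 6(Δ_1 - Δ_0) = 18
  1·m_1 + 4·m_2 + 1·m_3 = 6(Δ_2 - Δ_1) = 0
Natural end conditions: m_0 = m_3 = 0.
Forward elimination and back-substitution give m_0 = 0, m_1 = 24/5, m_2 = -6/5, m_3 = 0.
On [1, 2], s(t) = 1 + 8/5·(t - 1) + 12/5·(t - 1)² - 1·(t - 1)³.
With (t - 1) = 1/2: s(3/2) = 91/40.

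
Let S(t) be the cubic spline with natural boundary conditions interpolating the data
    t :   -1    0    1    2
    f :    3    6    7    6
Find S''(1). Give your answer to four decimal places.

-2.4000

With M_i denoting the second derivative at x_i, h_i = 1, 1, 1, and Δ_i = (y_(i+1) − y_i)/h_i = 3, 1, -1:
  1·M_0 + 4·M_1 + 1·M_2 = 6(Δ_1 - Δ_0) = -12
  1·M_1 + 4·M_2 + 1·M_3 = 6(Δ_2 - Δ_1) = -12
Natural end conditions: M_0 = M_3 = 0.
Solving: M_0 = 0, M_1 = -12/5, M_2 = -12/5, M_3 = 0.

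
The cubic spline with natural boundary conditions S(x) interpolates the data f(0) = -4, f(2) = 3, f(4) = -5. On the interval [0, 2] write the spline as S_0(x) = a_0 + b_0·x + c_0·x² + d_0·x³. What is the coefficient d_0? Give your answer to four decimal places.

-0.4688

Let m_i = S''(x_i). Step sizes h_i = 2, 2; slopes of the chords Δ_i = (y_(i+1) - y_i)/h_i = 7/2, -4.
  2·m_0 + 8·m_1 + 2·m_2 = 6(Δ_1 - Δ_0) = -45
Natural end conditions: m_0 = m_2 = 0.
Solving: m_0 = 0, m_1 = -45/8, m_2 = 0.
On [0, 2], with S_0(x) = a_0 + b_0·x + c_0·x² + d_0·x³: c_0 = m_0/2 = 0, d_0 = (m_1 - m_0)/(6h_0) = -15/32, b_0 = Δ_0 - h_0(2m_0 + m_1)/6 = 43/8.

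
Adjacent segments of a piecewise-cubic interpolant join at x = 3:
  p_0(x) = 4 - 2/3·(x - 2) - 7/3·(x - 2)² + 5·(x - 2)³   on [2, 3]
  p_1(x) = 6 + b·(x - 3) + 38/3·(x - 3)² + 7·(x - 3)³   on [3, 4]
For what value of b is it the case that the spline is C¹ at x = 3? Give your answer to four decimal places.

9.6667

p_0'(x) = -2/3 - 14/3·(x - 2) + 15·(x - 2)², so p_0'(3) = 29/3. On the right, p_1'(3) = b, so b = 29/3.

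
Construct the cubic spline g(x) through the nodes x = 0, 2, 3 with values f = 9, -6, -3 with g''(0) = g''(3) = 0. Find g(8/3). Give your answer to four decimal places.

Put m_i = g'' at the i-th knot. Here h = (2, 1) and Δ = (-15/2, 3), so the interior equations h_(i-1)·m_(i-1) + 2(h_(i-1)+h_i)·m_i + h_i·m_(i+1) = 6(Δ_i − Δ_(i-1)) read
  2·m_0 + 6·m_1 + 1·m_2 = 6(Δ_1 - Δ_0) = 63
Natural end conditions: m_0 = m_2 = 0.
Solving: m_0 = 0, m_1 = 21/2, m_2 = 0.
On [2, 3], g(x) = -6 - 1/2·(x - 2) + 21/4·(x - 2)² - 7/4·(x - 2)³.
With (x - 2) = 2/3: g(8/3) = -122/27.

-4.5185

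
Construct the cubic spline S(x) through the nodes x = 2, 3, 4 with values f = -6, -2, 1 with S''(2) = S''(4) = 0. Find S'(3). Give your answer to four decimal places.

Let m_i = S''(x_i). Step sizes h_i = 1, 1; slopes of the chords Δ_i = (y_(i+1) - y_i)/h_i = 4, 3.
  1·m_0 + 4·m_1 + 1·m_2 = 6(Δ_1 - Δ_0) = -6
Natural end conditions: m_0 = m_2 = 0.
Hence m_0 = 0, m_1 = -3/2, m_2 = 0.
On [3, 4], S'(x) = b_1 + 2c_1·(x - 3) + 3d_1·(x - 3)² with b_1 = Δ_1 - h_1(2m_1 + m_2)/6 = 7/2, c_1 = m_1/2 = -3/4, d_1 = (m_2 - m_1)/(6h_1) = 1/4. So S'(3) = 7/2.

3.5000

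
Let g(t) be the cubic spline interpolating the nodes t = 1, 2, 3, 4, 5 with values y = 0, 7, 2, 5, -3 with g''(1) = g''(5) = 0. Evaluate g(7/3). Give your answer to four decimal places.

5.6442

Write σ_i for g''(x_i). With h_i = 1, 1, 1, 1 and divided differences Δ_i = 7, -5, 3, -8, the continuity of g' gives the tridiagonal system
  1·σ_0 + 4·σ_1 + 1·σ_2 = 6(Δ_1 - Δ_0) = -72
  1·σ_1 + 4·σ_2 + 1·σ_3 = 6(Δ_2 - Δ_1) = 48
  1·σ_2 + 4·σ_3 + 1·σ_4 = 6(Δ_3 - Δ_2) = -66
Natural end conditions: σ_0 = σ_4 = 0.
Solving: σ_0 = 0, σ_1 = -669/28, σ_2 = 165/7, σ_3 = -627/28, σ_4 = 0.
On [2, 3], g(t) = 7 - 27/28·(t - 2) - 669/56·(t - 2)² + 443/56·(t - 2)³.
With (t - 2) = 1/3: g(7/3) = 4267/756.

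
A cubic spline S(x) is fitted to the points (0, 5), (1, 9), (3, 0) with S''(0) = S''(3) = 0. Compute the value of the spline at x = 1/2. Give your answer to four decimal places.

Write M_i for S''(x_i). With h_i = 1, 2 and divided differences Δ_i = 4, -9/2, the continuity of S' gives the tridiagonal system
  1·M_0 + 6·M_1 + 2·M_2 = 6(Δ_1 - Δ_0) = -51
Natural end conditions: M_0 = M_2 = 0.
Solving the tridiagonal system: M_0 = 0, M_1 = -17/2, M_2 = 0.
On [0, 1], S(x) = 5 + 65/12·x + 0·x² - 17/12·x³.
With x = 1/2: S(1/2) = 241/32.

7.5313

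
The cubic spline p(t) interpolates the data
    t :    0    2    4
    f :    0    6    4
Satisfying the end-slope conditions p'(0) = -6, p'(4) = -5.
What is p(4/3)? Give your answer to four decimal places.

With m_i denoting the second derivative at x_i, h_i = 2, 2, and Δ_i = (y_(i+1) − y_i)/h_i = 3, -1:
  2·m_0 + 8·m_1 + 2·m_2 = 6(Δ_1 - Δ_0) = -24
Clamped end conditions give two more equations: 2h_0·m_0 + h_0·m_1 = 6(Δ_0 - p'(0)) = 54 and h_1·m_1 + 2h_1·m_2 = 6(p'(4) - Δ_1) = -24.
Forward elimination and back-substitution give m_0 = 67/4, m_1 = -13/2, m_2 = -11/4.
On [0, 2], p(t) = 0 - 6·t + 67/8·t² - 31/16·t³.
With t = 4/3: p(4/3) = 62/27.

2.2963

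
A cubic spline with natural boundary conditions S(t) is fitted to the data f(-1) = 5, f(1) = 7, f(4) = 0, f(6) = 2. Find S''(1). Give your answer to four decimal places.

-2.8571

Put M_i = S'' at the i-th knot. Here h = (2, 3, 2) and Δ = (1, -7/3, 1), so the interior equations h_(i-1)·M_(i-1) + 2(h_(i-1)+h_i)·M_i + h_i·M_(i+1) = 6(Δ_i − Δ_(i-1)) read
  2·M_0 + 10·M_1 + 3·M_2 = 6(Δ_1 - Δ_0) = -20
  3·M_1 + 10·M_2 + 2·M_3 = 6(Δ_2 - Δ_1) = 20
Natural end conditions: M_0 = M_3 = 0.
Forward elimination and back-substitution give M_0 = 0, M_1 = -20/7, M_2 = 20/7, M_3 = 0.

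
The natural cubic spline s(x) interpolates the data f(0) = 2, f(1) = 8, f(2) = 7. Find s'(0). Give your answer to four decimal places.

7.7500

With M_i denoting the second derivative at x_i, h_i = 1, 1, and Δ_i = (y_(i+1) − y_i)/h_i = 6, -1:
  1·M_0 + 4·M_1 + 1·M_2 = 6(Δ_1 - Δ_0) = -42
Natural end conditions: M_0 = M_2 = 0.
Forward elimination and back-substitution give M_0 = 0, M_1 = -21/2, M_2 = 0.
On [0, 1], s'(x) = b_0 + 2c_0·x + 3d_0·x² with b_0 = Δ_0 - h_0(2M_0 + M_1)/6 = 31/4, c_0 = M_0/2 = 0, d_0 = (M_1 - M_0)/(6h_0) = -7/4. So s'(0) = 31/4.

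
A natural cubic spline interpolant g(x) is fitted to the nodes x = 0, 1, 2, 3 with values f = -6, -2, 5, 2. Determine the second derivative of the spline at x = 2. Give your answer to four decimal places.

-17.2000

Put M_i = g'' at the i-th knot. Here h = (1, 1, 1) and Δ = (4, 7, -3), so the interior equations h_(i-1)·M_(i-1) + 2(h_(i-1)+h_i)·M_i + h_i·M_(i+1) = 6(Δ_i − Δ_(i-1)) read
  1·M_0 + 4·M_1 + 1·M_2 = 6(Δ_1 - Δ_0) = 18
  1·M_1 + 4·M_2 + 1·M_3 = 6(Δ_2 - Δ_1) = -60
Natural end conditions: M_0 = M_3 = 0.
Forward elimination and back-substitution give M_0 = 0, M_1 = 44/5, M_2 = -86/5, M_3 = 0.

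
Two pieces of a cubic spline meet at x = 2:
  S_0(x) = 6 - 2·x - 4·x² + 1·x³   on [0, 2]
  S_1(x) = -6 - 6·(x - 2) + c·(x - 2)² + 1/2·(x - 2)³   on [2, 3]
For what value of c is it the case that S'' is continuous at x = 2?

S_0''(x) = -8 + 6·x, so S_0''(2) = 4. On the right, S_1''(2) = 2c, so c = 2.

2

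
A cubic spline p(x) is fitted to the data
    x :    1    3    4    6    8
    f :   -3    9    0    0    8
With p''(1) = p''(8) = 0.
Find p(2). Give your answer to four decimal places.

Put M_i = p'' at the i-th knot. Here h = (2, 1, 2, 2) and Δ = (6, -9, 0, 4), so the interior equations h_(i-1)·M_(i-1) + 2(h_(i-1)+h_i)·M_i + h_i·M_(i+1) = 6(Δ_i − Δ_(i-1)) read
  2·M_0 + 6·M_1 + 1·M_2 = 6(Δ_1 - Δ_0) = -90
  1·M_1 + 6·M_2 + 2·M_3 = 6(Δ_2 - Δ_1) = 54
  2·M_2 + 8·M_3 + 2·M_4 = 6(Δ_3 - Δ_2) = 24
Natural end conditions: M_0 = M_4 = 0.
Solving: M_0 = 0, M_1 = -543/32, M_2 = 189/16, M_3 = 3/64, M_4 = 0.
On [1, 3], p(x) = -3 + 373/32·(x - 1) + 0·(x - 1)² - 181/128·(x - 1)³.
With (x - 1) = 1: p(2) = 927/128.

7.2422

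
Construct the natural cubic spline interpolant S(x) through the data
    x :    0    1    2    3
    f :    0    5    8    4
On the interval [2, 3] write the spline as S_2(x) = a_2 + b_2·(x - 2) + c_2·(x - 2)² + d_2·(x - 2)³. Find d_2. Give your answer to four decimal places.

Write M_i for S''(x_i). With h_i = 1, 1, 1 and divided differences Δ_i = 5, 3, -4, the continuity of S' gives the tridiagonal system
  1·M_0 + 4·M_1 + 1·M_2 = 6(Δ_1 - Δ_0) = -12
  1·M_1 + 4·M_2 + 1·M_3 = 6(Δ_2 - Δ_1) = -42
Natural end conditions: M_0 = M_3 = 0.
Forward elimination and back-substitution give M_0 = 0, M_1 = -2/5, M_2 = -52/5, M_3 = 0.
On [2, 3], with S_2(x) = a_2 + b_2·(x - 2) + c_2·(x - 2)² + d_2·(x - 2)³: c_2 = M_2/2 = -26/5, d_2 = (M_3 - M_2)/(6h_2) = 26/15, b_2 = Δ_2 - h_2(2M_2 + M_3)/6 = -8/15.

1.7333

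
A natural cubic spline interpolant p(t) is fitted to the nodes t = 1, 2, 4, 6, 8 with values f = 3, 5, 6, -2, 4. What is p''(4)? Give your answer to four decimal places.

With m_i denoting the second derivative at x_i, h_i = 1, 2, 2, 2, and Δ_i = (y_(i+1) − y_i)/h_i = 2, 1/2, -4, 3:
  1·m_0 + 6·m_1 + 2·m_2 = 6(Δ_1 - Δ_0) = -9
  2·m_1 + 8·m_2 + 2·m_3 = 6(Δ_2 - Δ_1) = -27
  2·m_2 + 8·m_3 + 2·m_4 = 6(Δ_3 - Δ_2) = 42
Natural end conditions: m_0 = m_4 = 0.
Solving the tridiagonal system: m_0 = 0, m_1 = 15/82, m_2 = -207/41, m_3 = 267/41, m_4 = 0.

-5.0488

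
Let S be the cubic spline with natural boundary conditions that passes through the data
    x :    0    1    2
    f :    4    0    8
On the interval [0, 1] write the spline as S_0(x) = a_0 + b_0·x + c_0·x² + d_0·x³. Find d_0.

Write σ_i for S''(x_i). With h_i = 1, 1 and divided differences Δ_i = -4, 8, the continuity of S' gives the tridiagonal system
  1·σ_0 + 4·σ_1 + 1·σ_2 = 6(Δ_1 - Δ_0) = 72
Natural end conditions: σ_0 = σ_2 = 0.
Forward elimination and back-substitution give σ_0 = 0, σ_1 = 18, σ_2 = 0.
On [0, 1], with S_0(x) = a_0 + b_0·x + c_0·x² + d_0·x³: c_0 = σ_0/2 = 0, d_0 = (σ_1 - σ_0)/(6h_0) = 3, b_0 = Δ_0 - h_0(2σ_0 + σ_1)/6 = -7.

3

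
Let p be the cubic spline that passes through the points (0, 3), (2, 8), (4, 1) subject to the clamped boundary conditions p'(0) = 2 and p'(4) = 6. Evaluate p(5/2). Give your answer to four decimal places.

5.5703

Write M_i for p''(x_i). With h_i = 2, 2 and divided differences Δ_i = 5/2, -7/2, the continuity of p' gives the tridiagonal system
  2·M_0 + 8·M_1 + 2·M_2 = 6(Δ_1 - Δ_0) = -36
Clamped end conditions give two more equations: 2h_0·M_0 + h_0·M_1 = 6(Δ_0 - p'(0)) = 3 and h_1·M_1 + 2h_1·M_2 = 6(p'(4) - Δ_1) = 57.
Solving the tridiagonal system: M_0 = 25/4, M_1 = -11, M_2 = 79/4.
On [2, 4], p(t) = 8 - 11/4·(t - 2) - 11/2·(t - 2)² + 41/16·(t - 2)³.
With (t - 2) = 1/2: p(5/2) = 713/128.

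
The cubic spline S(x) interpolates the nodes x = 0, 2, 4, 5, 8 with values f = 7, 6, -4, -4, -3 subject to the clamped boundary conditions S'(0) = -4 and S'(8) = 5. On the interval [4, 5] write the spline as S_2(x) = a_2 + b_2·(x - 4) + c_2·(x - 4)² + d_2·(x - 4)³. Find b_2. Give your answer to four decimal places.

With σ_i denoting the second derivative at x_i, h_i = 2, 2, 1, 3, and Δ_i = (y_(i+1) − y_i)/h_i = -1/2, -5, 0, 1/3:
  2·σ_0 + 8·σ_1 + 2·σ_2 = 6(Δ_1 - Δ_0) = -27
  2·σ_1 + 6·σ_2 + 1·σ_3 = 6(Δ_2 - Δ_1) = 30
  1·σ_2 + 8·σ_3 + 3·σ_4 = 6(Δ_3 - Δ_2) = 2
Clamped end conditions give two more equations: 2h_0·σ_0 + h_0·σ_1 = 6(Δ_0 - S'(0)) = 21 and h_3·σ_3 + 2h_3·σ_4 = 6(S'(8) - Δ_3) = 28.
Solving the tridiagonal system: σ_0 = 1453/160, σ_1 = -613/80, σ_2 = 1291/160, σ_3 = -247/80, σ_4 = 2981/480.
On [4, 5], with S_2(x) = a_2 + b_2·(x - 4) + c_2·(x - 4)² + d_2·(x - 4)³: c_2 = σ_2/2 = 1291/320, d_2 = (σ_3 - σ_2)/(6h_2) = -119/64, b_2 = Δ_2 - h_2(2σ_2 + σ_3)/6 = -87/40.

-2.1750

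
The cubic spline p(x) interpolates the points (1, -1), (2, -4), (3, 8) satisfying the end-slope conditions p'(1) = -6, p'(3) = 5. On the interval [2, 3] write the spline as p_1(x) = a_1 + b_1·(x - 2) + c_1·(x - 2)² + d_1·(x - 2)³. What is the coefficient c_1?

17

Let σ_i = p''(x_i). Step sizes h_i = 1, 1; slopes of the chords Δ_i = (y_(i+1) - y_i)/h_i = -3, 12.
  1·σ_0 + 4·σ_1 + 1·σ_2 = 6(Δ_1 - Δ_0) = 90
Clamped end conditions give two more equations: 2h_0·σ_0 + h_0·σ_1 = 6(Δ_0 - p'(1)) = 18 and h_1·σ_1 + 2h_1·σ_2 = 6(p'(3) - Δ_1) = -42.
Solving the tridiagonal system: σ_0 = -8, σ_1 = 34, σ_2 = -38.
On [2, 3], with p_1(x) = a_1 + b_1·(x - 2) + c_1·(x - 2)² + d_1·(x - 2)³: c_1 = σ_1/2 = 17, d_1 = (σ_2 - σ_1)/(6h_1) = -12, b_1 = Δ_1 - h_1(2σ_1 + σ_2)/6 = 7.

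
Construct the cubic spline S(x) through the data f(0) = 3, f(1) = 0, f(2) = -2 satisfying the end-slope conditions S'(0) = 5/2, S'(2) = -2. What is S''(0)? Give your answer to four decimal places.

With M_i denoting the second derivative at x_i, h_i = 1, 1, and Δ_i = (y_(i+1) − y_i)/h_i = -3, -2:
  1·M_0 + 4·M_1 + 1·M_2 = 6(Δ_1 - Δ_0) = 6
Clamped end conditions give two more equations: 2h_0·M_0 + h_0·M_1 = 6(Δ_0 - S'(0)) = -33 and h_1·M_1 + 2h_1·M_2 = 6(S'(2) - Δ_1) = 0.
Solving: M_0 = -81/4, M_1 = 15/2, M_2 = -15/4.

-20.2500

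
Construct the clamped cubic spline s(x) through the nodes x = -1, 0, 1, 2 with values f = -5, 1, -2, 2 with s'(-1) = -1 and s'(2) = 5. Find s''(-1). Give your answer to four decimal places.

34.4000

Put m_i = s'' at the i-th knot. Here h = (1, 1, 1) and Δ = (6, -3, 4), so the interior equations h_(i-1)·m_(i-1) + 2(h_(i-1)+h_i)·m_i + h_i·m_(i+1) = 6(Δ_i − Δ_(i-1)) read
  1·m_0 + 4·m_1 + 1·m_2 = 6(Δ_1 - Δ_0) = -54
  1·m_1 + 4·m_2 + 1·m_3 = 6(Δ_2 - Δ_1) = 42
Clamped end conditions give two more equations: 2h_0·m_0 + h_0·m_1 = 6(Δ_0 - s'(-1)) = 42 and h_2·m_2 + 2h_2·m_3 = 6(s'(2) - Δ_2) = 6.
Forward elimination and back-substitution give m_0 = 172/5, m_1 = -134/5, m_2 = 94/5, m_3 = -32/5.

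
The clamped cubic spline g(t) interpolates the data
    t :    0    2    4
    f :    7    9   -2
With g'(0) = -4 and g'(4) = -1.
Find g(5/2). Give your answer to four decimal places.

6.7773

Let σ_i = g''(x_i). Step sizes h_i = 2, 2; slopes of the chords Δ_i = (y_(i+1) - y_i)/h_i = 1, -11/2.
  2·σ_0 + 8·σ_1 + 2·σ_2 = 6(Δ_1 - Δ_0) = -39
Clamped end conditions give two more equations: 2h_0·σ_0 + h_0·σ_1 = 6(Δ_0 - g'(0)) = 30 and h_1·σ_1 + 2h_1·σ_2 = 6(g'(4) - Δ_1) = 27.
Solving the tridiagonal system: σ_0 = 105/8, σ_1 = -45/4, σ_2 = 99/8.
On [2, 4], g(t) = 9 - 17/8·(t - 2) - 45/8·(t - 2)² + 63/32·(t - 2)³.
With (t - 2) = 1/2: g(5/2) = 1735/256.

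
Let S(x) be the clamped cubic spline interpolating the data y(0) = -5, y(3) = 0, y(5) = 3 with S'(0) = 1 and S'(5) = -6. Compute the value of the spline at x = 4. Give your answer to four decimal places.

3.9875

Put M_i = S'' at the i-th knot. Here h = (3, 2) and Δ = (5/3, 3/2), so the interior equations h_(i-1)·M_(i-1) + 2(h_(i-1)+h_i)·M_i + h_i·M_(i+1) = 6(Δ_i − Δ_(i-1)) read
  3·M_0 + 10·M_1 + 2·M_2 = 6(Δ_1 - Δ_0) = -1
Clamped end conditions give two more equations: 2h_0·M_0 + h_0·M_1 = 6(Δ_0 - S'(0)) = 4 and h_1·M_1 + 2h_1·M_2 = 6(S'(5) - Δ_1) = -45.
Hence M_0 = -19/30, M_1 = 13/5, M_2 = -251/20.
On [3, 5], S(x) = 0 + 79/20·(x - 3) + 13/10·(x - 3)² - 101/80·(x - 3)³.
With (x - 3) = 1: S(4) = 319/80.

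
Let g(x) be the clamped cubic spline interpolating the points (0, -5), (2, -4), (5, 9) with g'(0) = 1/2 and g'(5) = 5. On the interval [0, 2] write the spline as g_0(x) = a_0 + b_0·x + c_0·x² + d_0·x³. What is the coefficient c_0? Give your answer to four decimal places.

-0.7000

Put σ_i = g'' at the i-th knot. Here h = (2, 3) and Δ = (1/2, 13/3), so the interior equations h_(i-1)·σ_(i-1) + 2(h_(i-1)+h_i)·σ_i + h_i·σ_(i+1) = 6(Δ_i − Δ_(i-1)) read
  2·σ_0 + 10·σ_1 + 3·σ_2 = 6(Δ_1 - Δ_0) = 23
Clamped end conditions give two more equations: 2h_0·σ_0 + h_0·σ_1 = 6(Δ_0 - g'(0)) = 0 and h_1·σ_1 + 2h_1·σ_2 = 6(g'(5) - Δ_1) = 4.
Solving: σ_0 = -7/5, σ_1 = 14/5, σ_2 = -11/15.
On [0, 2], with g_0(x) = a_0 + b_0·x + c_0·x² + d_0·x³: c_0 = σ_0/2 = -7/10, d_0 = (σ_1 - σ_0)/(6h_0) = 7/20, b_0 = Δ_0 - h_0(2σ_0 + σ_1)/6 = 1/2.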